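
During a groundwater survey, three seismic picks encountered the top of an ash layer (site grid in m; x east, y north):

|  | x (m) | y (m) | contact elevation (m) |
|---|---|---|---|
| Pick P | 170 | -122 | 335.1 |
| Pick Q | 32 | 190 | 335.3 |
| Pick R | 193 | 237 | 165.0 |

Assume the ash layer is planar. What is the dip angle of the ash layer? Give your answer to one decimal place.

45.7°

Let the plane be z = a·x + b·y + c.
Pick Q−Pick P: −138a + 312b = 0.2;  Pick R−Pick P: 23a + 359b = −170.1.
Solving gives a = −0.93697, b = −0.41379.
Gradient magnitude |∇z| = √(a² + b²) = √(0.87791 + 0.17122) = 1.02427.
True dip = arctan(1.02427) = 45.7°, dipping toward ENE (azimuth ≈ 066°).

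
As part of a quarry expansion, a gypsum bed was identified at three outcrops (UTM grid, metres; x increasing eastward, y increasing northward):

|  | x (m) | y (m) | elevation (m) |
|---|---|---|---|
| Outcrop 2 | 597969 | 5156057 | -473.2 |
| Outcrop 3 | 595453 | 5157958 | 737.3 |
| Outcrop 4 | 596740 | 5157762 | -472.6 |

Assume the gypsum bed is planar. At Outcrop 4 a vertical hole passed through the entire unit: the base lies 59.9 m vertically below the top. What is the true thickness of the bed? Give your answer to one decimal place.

36.5 m

Let the plane be z = a·x + b·y + c.
Outcrop 3−Outcrop 2: −2516a + 1901b = 1210.5;  Outcrop 4−Outcrop 2: −1229a + 1705b = 0.6.
Solving gives a = −1.05596, b = −0.76080.
|∇z| = √(a²+b²) = 1.30149, so dip δ = arctan(1.30149) = 52.46°.
True thickness = vertical thickness × cos δ = 59.9 × cos 52.46° = 36.5 m.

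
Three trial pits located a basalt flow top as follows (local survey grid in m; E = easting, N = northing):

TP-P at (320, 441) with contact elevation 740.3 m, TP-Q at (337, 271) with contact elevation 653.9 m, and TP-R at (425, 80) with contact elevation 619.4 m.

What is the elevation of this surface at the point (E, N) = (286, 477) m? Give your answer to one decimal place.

731.0 m

Let the plane be z = a·E + b·N + c.
TP-Q−TP-P: 17a − 170b = −86.4;  TP-R−TP-P: 105a − 361b = −120.9.
Solving gives a = 0.90817, b = 0.59905.
Then c = 740.3 − a·320 − b·441 = 185.50.
At (286, 477): z = 259.7 + 285.7 + 185.50 = 731.0 m.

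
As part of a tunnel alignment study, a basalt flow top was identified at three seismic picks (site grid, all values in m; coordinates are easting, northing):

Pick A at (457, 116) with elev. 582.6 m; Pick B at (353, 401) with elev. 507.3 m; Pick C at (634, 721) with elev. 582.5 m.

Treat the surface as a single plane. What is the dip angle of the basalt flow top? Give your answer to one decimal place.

Two edge vectors: Pick A→Pick B = (-104, 285, -75.3), Pick A→Pick C = (177, 605, -0.1).
Normal n = (Pick A→Pick B) × (Pick A→Pick C) = (45528, -13338.5, -113365).
So ∂z/∂easting = −n_x/n_z = 0.40161 and ∂z/∂northing = −n_y/n_z = −0.11766.
Gradient magnitude |∇z| = √(a² + b²) = √(0.16129 + 0.01384) = 0.41849.
True dip = arctan(0.41849) = 22.7°, dipping toward WNW (azimuth ≈ 286°).

22.7°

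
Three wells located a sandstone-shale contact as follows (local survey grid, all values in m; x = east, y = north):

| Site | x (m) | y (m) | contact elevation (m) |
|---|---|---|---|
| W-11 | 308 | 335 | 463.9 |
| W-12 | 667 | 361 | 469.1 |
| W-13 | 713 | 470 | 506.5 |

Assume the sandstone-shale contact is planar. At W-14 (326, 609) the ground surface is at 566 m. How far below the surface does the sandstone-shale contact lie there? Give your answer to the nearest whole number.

Two edge vectors: W-11→W-12 = (359, 26, 5.2), W-11→W-13 = (405, 135, 42.6).
Normal n = (W-11→W-12) × (W-11→W-13) = (405.6, -13187.4, 37935).
So ∂z/∂x = −n_x/n_z = −0.01069 and ∂z/∂y = −n_y/n_z = 0.34763.
Intercept c from W-11: 463.9 + 3.29 − 116.46 = 350.74.
At (326, 609): z_contact = −3.5 + 211.7 + 350.74 = 559.0 m.
Depth below ground = 566 − 559.0 = 7 m.

7 m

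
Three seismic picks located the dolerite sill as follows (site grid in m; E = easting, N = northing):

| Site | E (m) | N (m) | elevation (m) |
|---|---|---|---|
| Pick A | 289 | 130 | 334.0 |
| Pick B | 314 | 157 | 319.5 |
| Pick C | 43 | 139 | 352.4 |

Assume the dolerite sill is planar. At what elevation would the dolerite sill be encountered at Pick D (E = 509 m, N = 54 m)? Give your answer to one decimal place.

Two edge vectors: Pick A→Pick B = (25, 27, -14.5), Pick A→Pick C = (-246, 9, 18.4).
Normal n = (Pick A→Pick B) × (Pick A→Pick C) = (627.3, 3107, 6867).
So ∂z/∂E = −n_x/n_z = −0.09135 and ∂z/∂N = −n_y/n_z = −0.45245.
Intercept c from Pick A: 334 + 26.40 + 58.82 = 419.22.
At (509, 54): z = −46.5 − 24.4 + 419.22 = 348.3 m.

348.3 m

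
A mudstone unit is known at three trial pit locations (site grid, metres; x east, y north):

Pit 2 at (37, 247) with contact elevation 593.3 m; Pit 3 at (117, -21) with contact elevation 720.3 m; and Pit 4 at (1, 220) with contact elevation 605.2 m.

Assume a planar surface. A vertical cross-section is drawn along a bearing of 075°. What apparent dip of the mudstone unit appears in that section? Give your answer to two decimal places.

5.79°

Let the plane be z = a·x + b·y + c.
Pit 3−Pit 2: 80a − 268b = 127;  Pit 4−Pit 2: −36a − 27b = 11.9.
Solving gives a = 0.02031, b = −0.46782.
Unit vector along 075° is (sin 75°, cos 75°) = (0.9659, 0.2588).
Slope in that direction = a·(0.9659) + b·(0.2588) = −0.10146.
Apparent dip = arctan|0.10146| = 5.79° (true dip is 25.1°, so apparent ≤ true as expected).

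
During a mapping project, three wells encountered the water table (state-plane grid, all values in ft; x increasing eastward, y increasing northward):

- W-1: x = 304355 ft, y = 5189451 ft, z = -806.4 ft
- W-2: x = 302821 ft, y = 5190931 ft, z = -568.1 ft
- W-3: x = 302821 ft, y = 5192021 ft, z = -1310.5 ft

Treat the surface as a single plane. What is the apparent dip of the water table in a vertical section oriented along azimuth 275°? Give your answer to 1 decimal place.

Let the plane be z = a·x + b·y + c.
W-2−W-1: −1534a + 1480b = 238.3;  W-3−W-1: −1534a + 2570b = −504.1.
Solving gives a = −0.81247, b = −0.68110.
Unit vector along 275° is (sin 275°, cos 275°) = (-0.9962, 0.0872).
Slope in that direction = a·(-0.9962) + b·(0.0872) = 0.75002.
Apparent dip = arctan|0.75002| = 36.9° (true dip is 46.7°, so apparent ≤ true as expected).

36.9°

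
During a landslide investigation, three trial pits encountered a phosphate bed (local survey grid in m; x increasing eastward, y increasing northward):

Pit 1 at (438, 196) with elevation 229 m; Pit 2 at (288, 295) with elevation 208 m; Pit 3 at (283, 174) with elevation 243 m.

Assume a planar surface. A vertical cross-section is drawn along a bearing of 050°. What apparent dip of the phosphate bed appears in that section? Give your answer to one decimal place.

12.5°

Two edge vectors: Pit 1→Pit 2 = (-150, 99, -21), Pit 1→Pit 3 = (-155, -22, 14).
Normal n = (Pit 1→Pit 2) × (Pit 1→Pit 3) = (924, 5355, 18645).
So ∂z/∂x = −n_x/n_z = −0.04956 and ∂z/∂y = −n_y/n_z = −0.28721.
Unit vector along 050° is (sin 50°, cos 50°) = (0.7660, 0.6428).
Slope in that direction = a·(0.7660) + b·(0.6428) = −0.22258.
Apparent dip = arctan|0.22258| = 12.5° (true dip is 16.2°, so apparent ≤ true as expected).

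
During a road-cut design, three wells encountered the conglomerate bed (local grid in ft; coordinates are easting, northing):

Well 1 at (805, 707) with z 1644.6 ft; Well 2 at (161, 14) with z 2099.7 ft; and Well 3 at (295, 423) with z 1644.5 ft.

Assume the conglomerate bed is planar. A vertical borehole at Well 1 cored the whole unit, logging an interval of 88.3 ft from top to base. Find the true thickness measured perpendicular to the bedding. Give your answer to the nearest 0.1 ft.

47.7 ft

Two edge vectors: Well 1→Well 2 = (-644, -693, 455.1), Well 1→Well 3 = (-510, -284, -0.1).
Normal n = (Well 1→Well 2) × (Well 1→Well 3) = (129317.7, -232165.4, -170534).
So ∂z/∂easting = −n_x/n_z = 0.75831 and ∂z/∂northing = −n_y/n_z = −1.36140.
|∇z| = √(a²+b²) = 1.55835, so dip δ = arctan(1.55835) = 57.31°.
True thickness = vertical thickness × cos δ = 88.3 × cos 57.31° = 47.7 ft.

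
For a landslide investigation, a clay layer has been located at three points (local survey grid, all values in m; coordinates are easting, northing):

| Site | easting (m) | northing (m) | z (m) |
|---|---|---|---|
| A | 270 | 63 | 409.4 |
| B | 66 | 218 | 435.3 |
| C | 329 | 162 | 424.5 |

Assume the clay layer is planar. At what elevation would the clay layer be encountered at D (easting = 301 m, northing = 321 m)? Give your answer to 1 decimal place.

449.7 m

Two edge vectors: A→B = (-204, 155, 25.9), A→C = (59, 99, 15.1).
Normal n = (A→B) × (A→C) = (-223.6, 4608.5, -29341).
So ∂z/∂easting = −n_x/n_z = −0.00762 and ∂z/∂northing = −n_y/n_z = 0.15707.
Intercept c from A: 409.4 + 2.06 − 9.90 = 401.56.
At (301, 321): z = −2.3 + 50.4 + 401.56 = 449.7 m.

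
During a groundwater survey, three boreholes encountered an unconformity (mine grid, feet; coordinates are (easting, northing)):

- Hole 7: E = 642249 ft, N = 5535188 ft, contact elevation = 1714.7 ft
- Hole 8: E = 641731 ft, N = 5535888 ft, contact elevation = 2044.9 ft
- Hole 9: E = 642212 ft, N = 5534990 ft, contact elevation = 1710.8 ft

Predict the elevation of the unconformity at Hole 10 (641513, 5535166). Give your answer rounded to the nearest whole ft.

2071 ft

Let the plane be z = a·E + b·N + c.
Hole 8−Hole 7: −518a + 700b = 330.2;  Hole 9−Hole 7: −37a − 198b = −3.9.
Solving gives a = −0.48768215, b = 0.11082949.
Then c = 1714.7 − a·642249 − b·5535188 = −298534.01.
At (641513, 5535166): z = −312854.4 + 613459.6 − 298534.01 = 2071.2 ft.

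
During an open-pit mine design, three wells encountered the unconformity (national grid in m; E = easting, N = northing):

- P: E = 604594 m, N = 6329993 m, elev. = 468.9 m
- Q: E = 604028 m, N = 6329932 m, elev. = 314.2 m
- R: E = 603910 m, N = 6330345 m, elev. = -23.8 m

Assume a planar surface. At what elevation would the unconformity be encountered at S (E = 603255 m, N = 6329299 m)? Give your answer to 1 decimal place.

497.7 m

Two edge vectors: P→Q = (-566, -61, -154.7), P→R = (-684, 352, -492.7).
Normal n = (P→Q) × (P→R) = (84509.1, -173053.4, -240956).
So ∂z/∂E = −n_x/n_z = 0.350724199 and ∂z/∂N = −n_y/n_z = −0.718195023.
Intercept c from P: 468.9 − 212045.75 + 4546169.47 = 4334592.62.
At (603255, 6329299): z = 211576.1 − 4545671.0 + 4334592.62 = 497.7 m.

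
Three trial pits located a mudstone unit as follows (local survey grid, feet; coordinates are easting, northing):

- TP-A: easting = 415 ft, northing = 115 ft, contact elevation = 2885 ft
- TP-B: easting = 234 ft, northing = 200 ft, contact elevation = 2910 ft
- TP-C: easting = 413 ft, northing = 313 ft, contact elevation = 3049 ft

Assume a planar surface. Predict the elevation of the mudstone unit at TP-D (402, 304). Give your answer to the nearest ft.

Let the plane be z = a·easting + b·northing + c.
TP-B−TP-A: −181a + 85b = 25;  TP-C−TP-A: −2a + 198b = 164.
Solving gives a = 0.25205, b = 0.83083.
Then c = 2885 − a·415 − b·115 = 2684.86.
At (402, 304): z = 101.3 + 252.6 + 2684.86 = 3038.8 ft.

3039 ft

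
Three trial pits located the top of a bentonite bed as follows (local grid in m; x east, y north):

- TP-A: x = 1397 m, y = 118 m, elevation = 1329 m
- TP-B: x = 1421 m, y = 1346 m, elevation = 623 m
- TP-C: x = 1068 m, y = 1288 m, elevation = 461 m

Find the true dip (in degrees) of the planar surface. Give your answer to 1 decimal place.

38.9°

Two edge vectors: TP-A→TP-B = (24, 1228, -706), TP-A→TP-C = (-329, 1170, -868).
Normal n = (TP-A→TP-B) × (TP-A→TP-C) = (-239884, 253106, 432092).
So ∂z/∂x = −n_x/n_z = 0.55517 and ∂z/∂y = −n_y/n_z = −0.58577.
Gradient magnitude |∇z| = √(a² + b²) = √(0.30821 + 0.34313) = 0.80705.
True dip = arctan(0.80705) = 38.9°, dipping toward NW (azimuth ≈ 317°).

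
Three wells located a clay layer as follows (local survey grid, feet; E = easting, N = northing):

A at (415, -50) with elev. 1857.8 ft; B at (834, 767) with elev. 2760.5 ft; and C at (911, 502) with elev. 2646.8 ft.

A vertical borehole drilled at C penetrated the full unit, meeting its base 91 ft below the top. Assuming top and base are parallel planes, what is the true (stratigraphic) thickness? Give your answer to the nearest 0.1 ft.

61.9 ft

Two edge vectors: A→B = (419, 817, 902.7), A→C = (496, 552, 789).
Normal n = (A→B) × (A→C) = (146322.6, 117148.2, -173944).
So ∂z/∂E = −n_x/n_z = 0.84121 and ∂z/∂N = −n_y/n_z = 0.67348.
|∇z| = √(a²+b²) = 1.07759, so dip δ = arctan(1.07759) = 47.14°.
True thickness = vertical thickness × cos δ = 91 × cos 47.14° = 61.9 ft.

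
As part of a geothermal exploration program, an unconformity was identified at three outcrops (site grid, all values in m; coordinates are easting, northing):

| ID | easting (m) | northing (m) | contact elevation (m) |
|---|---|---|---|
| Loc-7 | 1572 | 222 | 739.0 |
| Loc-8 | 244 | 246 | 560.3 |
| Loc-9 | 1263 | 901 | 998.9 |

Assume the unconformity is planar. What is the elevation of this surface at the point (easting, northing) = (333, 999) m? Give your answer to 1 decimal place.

910.1 m

Let the plane be z = a·easting + b·northing + c.
Loc-8−Loc-7: −1328a + 24b = −178.7;  Loc-9−Loc-7: −309a + 679b = 259.9.
Solving gives a = 0.142654, b = 0.447688.
Then c = 739 − a·1572 − b·222 = 415.36.
At (333, 999): z = 47.5 + 447.2 + 415.36 = 910.1 m.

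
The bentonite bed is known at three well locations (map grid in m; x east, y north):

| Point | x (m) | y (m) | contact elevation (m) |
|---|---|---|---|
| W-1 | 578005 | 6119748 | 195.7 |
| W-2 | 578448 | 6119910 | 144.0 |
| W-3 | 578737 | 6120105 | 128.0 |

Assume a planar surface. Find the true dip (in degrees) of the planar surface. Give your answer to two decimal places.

Two edge vectors: W-1→W-2 = (443, 162, -51.7), W-1→W-3 = (732, 357, -67.7).
Normal n = (W-1→W-2) × (W-1→W-3) = (7489.5, -7853.3, 39567).
So ∂z/∂x = −n_x/n_z = −0.18929 and ∂z/∂y = −n_y/n_z = 0.19848.
Gradient magnitude |∇z| = √(a² + b²) = √(0.03583 + 0.03939) = 0.27427.
True dip = arctan(0.27427) = 15.34°, dipping toward SE (azimuth ≈ 136°).

15.34°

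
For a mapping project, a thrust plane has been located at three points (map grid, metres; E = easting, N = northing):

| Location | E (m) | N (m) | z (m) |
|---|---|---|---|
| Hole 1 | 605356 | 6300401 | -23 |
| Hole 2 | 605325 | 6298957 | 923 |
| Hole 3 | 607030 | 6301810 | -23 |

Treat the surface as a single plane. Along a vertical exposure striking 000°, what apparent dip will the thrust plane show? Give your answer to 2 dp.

33.71°

Let the plane be z = a·E + b·N + c.
Hole 2−Hole 1: −31a − 1444b = 946;  Hole 3−Hole 1: 1674a + 1409b = 0.
Solving gives a = 0.56156, b = −0.66718.
Unit vector along 000° is (sin 0°, cos 0°) = (0.0000, 1.0000).
Slope in that direction = a·(0.0000) + b·(1.0000) = −0.66718.
Apparent dip = arctan|0.66718| = 33.71° (true dip is 41.1°, so apparent ≤ true as expected).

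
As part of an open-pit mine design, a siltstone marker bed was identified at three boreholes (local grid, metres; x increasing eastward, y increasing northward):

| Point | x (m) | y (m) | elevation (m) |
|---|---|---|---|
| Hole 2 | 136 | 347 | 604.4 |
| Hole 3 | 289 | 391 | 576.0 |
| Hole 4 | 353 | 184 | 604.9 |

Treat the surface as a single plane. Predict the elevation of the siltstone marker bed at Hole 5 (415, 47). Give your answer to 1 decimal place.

Two edge vectors: Hole 2→Hole 3 = (153, 44, -28.4), Hole 2→Hole 4 = (217, -163, 0.5).
Normal n = (Hole 2→Hole 3) × (Hole 2→Hole 4) = (-4607.2, -6239.3, -34487).
So ∂z/∂x = −n_x/n_z = −0.13359 and ∂z/∂y = −n_y/n_z = −0.18092.
Intercept c from Hole 2: 604.4 + 18.17 + 62.78 = 685.35.
At (415, 47): z = −55.4 − 8.5 + 685.35 = 621.4 m.

621.4 m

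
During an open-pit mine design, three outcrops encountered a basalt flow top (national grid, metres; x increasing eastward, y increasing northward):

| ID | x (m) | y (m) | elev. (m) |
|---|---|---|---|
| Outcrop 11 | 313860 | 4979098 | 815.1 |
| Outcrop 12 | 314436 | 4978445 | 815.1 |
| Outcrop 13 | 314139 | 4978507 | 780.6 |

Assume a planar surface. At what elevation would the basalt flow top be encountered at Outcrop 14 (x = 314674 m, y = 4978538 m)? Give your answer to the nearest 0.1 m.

860.7 m

Two edge vectors: Outcrop 11→Outcrop 12 = (576, -653, 0), Outcrop 11→Outcrop 13 = (279, -591, -34.5).
Normal n = (Outcrop 11→Outcrop 12) × (Outcrop 11→Outcrop 13) = (22528.5, 19872, -158229).
So ∂z/∂x = −n_x/n_z = 0.142379083 and ∂z/∂y = −n_y/n_z = 0.125590126.
Intercept c from Outcrop 11: 815.1 − 44687.10 − 625325.54 = −669197.54.
At (314674, 4978538): z = 44803.0 + 625255.2 − 669197.54 = 860.7 m.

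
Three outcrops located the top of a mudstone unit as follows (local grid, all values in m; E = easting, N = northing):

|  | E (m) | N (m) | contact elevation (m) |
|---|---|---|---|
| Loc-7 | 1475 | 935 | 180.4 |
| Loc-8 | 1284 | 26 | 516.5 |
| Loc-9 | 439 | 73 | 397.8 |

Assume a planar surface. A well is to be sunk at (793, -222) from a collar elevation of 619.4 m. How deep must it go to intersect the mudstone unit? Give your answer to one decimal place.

Let the plane be z = a·E + b·N + c.
Loc-8−Loc-7: −191a − 909b = 336.1;  Loc-9−Loc-7: −1036a − 862b = 217.4.
Solving gives a = 0.118522, b = −0.394651.
Then c = 180.4 − a·1475 − b·935 = 374.58.
At (793, -222): z_contact = 93.99 + 87.61 + 374.58 = 556.18 m.
Depth below ground = 619.4 − 556.18 = 63.2 m.

63.2 m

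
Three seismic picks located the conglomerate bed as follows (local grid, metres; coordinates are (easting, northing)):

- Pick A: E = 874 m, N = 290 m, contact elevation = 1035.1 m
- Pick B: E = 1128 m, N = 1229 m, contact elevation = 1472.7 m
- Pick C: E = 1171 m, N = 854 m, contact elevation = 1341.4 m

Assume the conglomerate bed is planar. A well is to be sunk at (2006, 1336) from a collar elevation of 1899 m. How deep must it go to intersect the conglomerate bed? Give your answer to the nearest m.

121 m

Let the plane be z = a·E + b·N + c.
Pick B−Pick A: 254a + 939b = 437.6;  Pick C−Pick A: 297a + 564b = 306.3.
Solving gives a = 0.30089, b = 0.38464.
Then c = 1035.1 − a·874 − b·290 = 660.57.
At (2006, 1336): z_contact = 603.6 + 513.9 + 660.57 = 1778.0 m.
Depth below ground = 1899 − 1778.0 = 121 m.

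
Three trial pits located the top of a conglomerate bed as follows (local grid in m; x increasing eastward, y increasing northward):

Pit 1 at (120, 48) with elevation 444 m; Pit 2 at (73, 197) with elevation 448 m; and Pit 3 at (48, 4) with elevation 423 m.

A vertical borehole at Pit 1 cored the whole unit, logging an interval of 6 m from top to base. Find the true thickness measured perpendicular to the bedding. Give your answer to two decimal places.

Let the plane be z = a·x + b·y + c.
Pit 2−Pit 1: −47a + 149b = 4;  Pit 3−Pit 1: −72a − 44b = −21.
Solving gives a = 0.23078, b = 0.09964.
|∇z| = √(a²+b²) = 0.25137, so dip δ = arctan(0.25137) = 14.11°.
True thickness = vertical thickness × cos δ = 6 × cos 14.11° = 5.82 m.

5.82 m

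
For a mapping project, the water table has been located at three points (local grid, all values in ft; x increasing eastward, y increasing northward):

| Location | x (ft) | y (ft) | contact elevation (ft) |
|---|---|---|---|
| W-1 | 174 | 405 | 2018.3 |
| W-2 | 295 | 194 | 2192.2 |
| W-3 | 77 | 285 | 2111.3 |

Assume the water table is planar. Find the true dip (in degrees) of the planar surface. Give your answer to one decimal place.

38.8°

Two edge vectors: W-1→W-2 = (121, -211, 173.9), W-1→W-3 = (-97, -120, 93).
Normal n = (W-1→W-2) × (W-1→W-3) = (1245, -28121.3, -34987).
So ∂z/∂x = −n_x/n_z = 0.03558 and ∂z/∂y = −n_y/n_z = −0.80376.
Gradient magnitude |∇z| = √(a² + b²) = √(0.00127 + 0.64604) = 0.80455.
True dip = arctan(0.80455) = 38.8°, dipping toward N (azimuth ≈ 357°).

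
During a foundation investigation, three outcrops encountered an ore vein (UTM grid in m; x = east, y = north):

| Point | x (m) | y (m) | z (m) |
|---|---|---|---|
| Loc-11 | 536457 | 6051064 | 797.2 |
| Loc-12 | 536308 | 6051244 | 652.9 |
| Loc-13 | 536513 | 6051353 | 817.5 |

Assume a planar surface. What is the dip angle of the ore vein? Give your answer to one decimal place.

Let the plane be z = a·x + b·y + c.
Loc-12−Loc-11: −149a + 180b = −144.3;  Loc-13−Loc-11: 56a + 289b = 20.3.
Solving gives a = 0.85352, b = −0.09514.
Gradient magnitude |∇z| = √(a² + b²) = √(0.72849 + 0.00905) = 0.85880.
True dip = arctan(0.85880) = 40.7°, dipping toward W (azimuth ≈ 276°).

40.7°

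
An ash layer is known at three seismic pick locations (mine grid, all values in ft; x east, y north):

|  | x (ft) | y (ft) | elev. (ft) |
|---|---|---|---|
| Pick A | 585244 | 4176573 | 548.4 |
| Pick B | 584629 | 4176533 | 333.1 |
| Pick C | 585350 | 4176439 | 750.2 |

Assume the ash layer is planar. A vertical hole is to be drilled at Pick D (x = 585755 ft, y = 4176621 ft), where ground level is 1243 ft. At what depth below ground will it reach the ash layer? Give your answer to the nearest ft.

533 ft

Let the plane be z = a·x + b·y + c.
Pick B−Pick A: −615a − 40b = −215.3;  Pick C−Pick A: 106a − 134b = 201.8.
Solving gives a = 0.42610733, b = −1.16890017.
Then c = 548.4 − a·585244 − b·4176573 = 4633168.55.
At (585755, 4176621): z_contact = 249594.5 − 4882053.0 + 4633168.55 = 710.0 ft.
Depth below ground = 1243 − 710.0 = 533 ft.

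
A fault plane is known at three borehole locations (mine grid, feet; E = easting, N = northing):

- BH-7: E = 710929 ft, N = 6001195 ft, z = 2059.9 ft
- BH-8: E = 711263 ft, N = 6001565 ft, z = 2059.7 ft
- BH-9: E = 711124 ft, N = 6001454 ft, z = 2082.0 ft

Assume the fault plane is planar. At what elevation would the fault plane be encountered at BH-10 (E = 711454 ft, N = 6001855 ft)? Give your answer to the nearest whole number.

Two edge vectors: BH-7→BH-8 = (334, 370, -0.2), BH-7→BH-9 = (195, 259, 22.1).
Normal n = (BH-7→BH-8) × (BH-7→BH-9) = (8228.8, -7420.4, 14356).
So ∂z/∂E = −n_x/n_z = −0.57319588 and ∂z/∂N = −n_y/n_z = 0.51688493.
Intercept c from BH-7: 2059.9 + 407501.57 − 3101927.23 = −2692365.76.
At (711454, 6001855): z = −407802.5 + 3102268.4 − 2692365.76 = 2100.1 ft.

2100 ft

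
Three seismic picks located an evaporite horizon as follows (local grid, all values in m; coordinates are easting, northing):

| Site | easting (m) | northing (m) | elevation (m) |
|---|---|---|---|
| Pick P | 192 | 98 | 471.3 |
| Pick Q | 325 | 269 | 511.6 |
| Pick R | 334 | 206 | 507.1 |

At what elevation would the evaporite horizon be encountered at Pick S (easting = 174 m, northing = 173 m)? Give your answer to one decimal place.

475.4 m

Two edge vectors: Pick P→Pick Q = (133, 171, 40.3), Pick P→Pick R = (142, 108, 35.8).
Normal n = (Pick P→Pick Q) × (Pick P→Pick R) = (1769.4, 961.2, -9918).
So ∂z/∂easting = −n_x/n_z = 0.17840 and ∂z/∂northing = −n_y/n_z = 0.09691.
Intercept c from Pick P: 471.3 − 34.25 − 9.50 = 427.55.
At (174, 173): z = 31.0 + 16.8 + 427.55 = 475.4 m.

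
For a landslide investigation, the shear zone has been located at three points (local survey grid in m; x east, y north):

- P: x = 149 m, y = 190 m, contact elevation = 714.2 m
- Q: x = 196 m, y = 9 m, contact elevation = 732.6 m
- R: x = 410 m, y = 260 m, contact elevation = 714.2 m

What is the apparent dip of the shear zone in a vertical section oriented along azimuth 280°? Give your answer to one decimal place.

2.4°

Let the plane be z = a·x + b·y + c.
Q−P: 47a − 181b = 18.4;  R−P: 261a + 70b = 0.
Solving gives a = 0.02549, b = −0.09504.
Unit vector along 280° is (sin 280°, cos 280°) = (-0.9848, 0.1736).
Slope in that direction = a·(-0.9848) + b·(0.1736) = −0.04161.
Apparent dip = arctan|0.04161| = 2.4° (true dip is 5.6°, so apparent ≤ true as expected).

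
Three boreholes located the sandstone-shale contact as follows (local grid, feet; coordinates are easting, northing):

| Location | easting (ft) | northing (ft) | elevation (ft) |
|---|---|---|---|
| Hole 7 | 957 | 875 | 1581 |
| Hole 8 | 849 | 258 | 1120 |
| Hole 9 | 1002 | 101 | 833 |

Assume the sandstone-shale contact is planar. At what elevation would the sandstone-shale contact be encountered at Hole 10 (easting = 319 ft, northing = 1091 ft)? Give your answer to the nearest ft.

2378 ft

Let the plane be z = a·easting + b·northing + c.
Hole 8−Hole 7: −108a − 617b = −461;  Hole 9−Hole 7: 45a − 774b = −748.
Solving gives a = −0.94024, b = 0.91174.
Then c = 1581 − a·957 − b·875 = 1683.03.
At (319, 1091): z = −299.9 + 994.7 + 1683.03 = 2377.8 ft.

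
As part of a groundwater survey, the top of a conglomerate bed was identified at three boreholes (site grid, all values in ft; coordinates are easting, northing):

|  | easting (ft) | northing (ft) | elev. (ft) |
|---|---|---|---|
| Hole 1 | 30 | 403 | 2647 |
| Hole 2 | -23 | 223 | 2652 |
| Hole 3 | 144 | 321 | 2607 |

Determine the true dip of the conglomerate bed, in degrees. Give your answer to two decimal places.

Let the plane be z = a·easting + b·northing + c.
Hole 2−Hole 1: −53a − 180b = 5;  Hole 3−Hole 1: 114a − 82b = −40.
Solving gives a = −0.30604, b = 0.06233.
Gradient magnitude |∇z| = √(a² + b²) = √(0.09366 + 0.00389) = 0.31232.
True dip = arctan(0.31232) = 17.34°, dipping toward ESE (azimuth ≈ 102°).

17.34°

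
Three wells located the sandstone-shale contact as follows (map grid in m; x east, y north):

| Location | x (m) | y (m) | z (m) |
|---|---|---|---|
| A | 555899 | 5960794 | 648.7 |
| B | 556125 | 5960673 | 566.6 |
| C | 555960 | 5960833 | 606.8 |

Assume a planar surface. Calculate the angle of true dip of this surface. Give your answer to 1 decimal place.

30.1°

Let the plane be z = a·x + b·y + c.
B−A: 226a − 121b = −82.1;  C−A: 61a + 39b = −41.9.
Solving gives a = −0.51076, b = −0.27547.
Gradient magnitude |∇z| = √(a² + b²) = √(0.26088 + 0.07589) = 0.58031.
True dip = arctan(0.58031) = 30.1°, dipping toward ENE (azimuth ≈ 062°).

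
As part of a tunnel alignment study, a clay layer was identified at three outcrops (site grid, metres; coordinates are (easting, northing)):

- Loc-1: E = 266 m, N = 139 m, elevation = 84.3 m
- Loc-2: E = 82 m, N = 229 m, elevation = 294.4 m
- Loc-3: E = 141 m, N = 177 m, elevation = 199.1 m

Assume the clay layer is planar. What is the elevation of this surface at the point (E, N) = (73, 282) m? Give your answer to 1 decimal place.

Two edge vectors: Loc-1→Loc-2 = (-184, 90, 210.1), Loc-1→Loc-3 = (-125, 38, 114.8).
Normal n = (Loc-1→Loc-2) × (Loc-1→Loc-3) = (2348.2, -5139.3, 4258).
So ∂z/∂E = −n_x/n_z = −0.55148 and ∂z/∂N = −n_y/n_z = 1.20698.
Intercept c from Loc-1: 84.3 + 146.69 − 167.77 = 63.22.
At (73, 282): z = −40.3 + 340.4 + 63.22 = 363.3 m.

363.3 m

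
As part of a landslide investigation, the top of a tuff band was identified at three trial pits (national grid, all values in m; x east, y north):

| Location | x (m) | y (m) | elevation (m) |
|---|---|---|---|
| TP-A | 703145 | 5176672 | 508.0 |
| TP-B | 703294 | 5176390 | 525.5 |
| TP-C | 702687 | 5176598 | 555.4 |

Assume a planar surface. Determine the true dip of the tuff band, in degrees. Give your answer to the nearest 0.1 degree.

Two edge vectors: TP-A→TP-B = (149, -282, 17.5), TP-A→TP-C = (-458, -74, 47.4).
Normal n = (TP-A→TP-B) × (TP-A→TP-C) = (-12071.8, -15077.6, -140182).
So ∂z/∂x = −n_x/n_z = −0.08612 and ∂z/∂y = −n_y/n_z = −0.10756.
Gradient magnitude |∇z| = √(a² + b²) = √(0.00742 + 0.01157) = 0.13778.
True dip = arctan(0.13778) = 7.8°, dipping toward NE (azimuth ≈ 039°).

7.8°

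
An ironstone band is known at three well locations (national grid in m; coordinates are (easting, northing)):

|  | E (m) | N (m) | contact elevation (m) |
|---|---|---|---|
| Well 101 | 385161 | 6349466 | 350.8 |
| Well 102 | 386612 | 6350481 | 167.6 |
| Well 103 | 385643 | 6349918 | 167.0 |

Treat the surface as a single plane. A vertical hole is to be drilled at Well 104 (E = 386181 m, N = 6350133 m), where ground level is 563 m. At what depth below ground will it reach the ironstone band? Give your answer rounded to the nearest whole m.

Two edge vectors: Well 101→Well 102 = (1451, 1015, -183.2), Well 101→Well 103 = (482, 452, -183.8).
Normal n = (Well 101→Well 102) × (Well 101→Well 103) = (-103750.6, 178391.4, 166622).
So ∂z/∂E = −n_x/n_z = 0.62267048 and ∂z/∂N = −n_y/n_z = −1.07063533.
Intercept c from Well 101: 350.8 − 239828.38 + 6797962.63 = 6558485.04.
At (386181, 6350133): z_contact = 240463.5 − 6798676.7 + 6558485.04 = 271.8 m.
Depth below ground = 563 − 271.8 = 291 m.

291 m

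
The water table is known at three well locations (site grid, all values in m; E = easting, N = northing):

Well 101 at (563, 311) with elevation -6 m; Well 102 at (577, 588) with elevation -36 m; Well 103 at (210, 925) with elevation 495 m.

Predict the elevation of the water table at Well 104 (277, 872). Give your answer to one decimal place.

Let the plane be z = a·E + b·N + c.
Well 102−Well 101: 14a + 277b = −30;  Well 103−Well 101: −353a + 614b = 501.
Solving gives a = −1.47773, b = −0.03362.
Then c = -6 − a·563 − b·311 = 836.42.
At (277, 872): z = −409.3 − 29.3 + 836.42 = 397.8 m.

397.8 m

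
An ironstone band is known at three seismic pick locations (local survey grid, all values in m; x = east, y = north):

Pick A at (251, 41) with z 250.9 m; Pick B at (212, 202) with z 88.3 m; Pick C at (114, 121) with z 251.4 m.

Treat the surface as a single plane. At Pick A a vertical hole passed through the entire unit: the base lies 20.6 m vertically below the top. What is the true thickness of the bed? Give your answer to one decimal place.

12.2 m

Let the plane be z = a·x + b·y + c.
Pick B−Pick A: −39a + 161b = −162.6;  Pick C−Pick A: −137a + 80b = 0.5.
Solving gives a = −0.69116, b = −1.17736.
|∇z| = √(a²+b²) = 1.36524, so dip δ = arctan(1.36524) = 53.78°.
True thickness = vertical thickness × cos δ = 20.6 × cos 53.78° = 12.2 m.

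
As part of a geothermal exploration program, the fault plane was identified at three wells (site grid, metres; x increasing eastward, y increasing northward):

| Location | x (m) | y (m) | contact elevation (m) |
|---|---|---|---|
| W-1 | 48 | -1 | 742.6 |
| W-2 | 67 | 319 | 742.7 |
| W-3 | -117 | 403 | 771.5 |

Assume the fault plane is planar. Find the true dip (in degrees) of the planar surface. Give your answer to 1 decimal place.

8.7°

Two edge vectors: W-1→W-2 = (19, 320, 0.1), W-1→W-3 = (-165, 404, 28.9).
Normal n = (W-1→W-2) × (W-1→W-3) = (9207.6, -565.6, 60476).
So ∂z/∂x = −n_x/n_z = −0.15225 and ∂z/∂y = −n_y/n_z = 0.00935.
Gradient magnitude |∇z| = √(a² + b²) = √(0.02318 + 0.00009) = 0.15254.
True dip = arctan(0.15254) = 8.7°, dipping toward E (azimuth ≈ 094°).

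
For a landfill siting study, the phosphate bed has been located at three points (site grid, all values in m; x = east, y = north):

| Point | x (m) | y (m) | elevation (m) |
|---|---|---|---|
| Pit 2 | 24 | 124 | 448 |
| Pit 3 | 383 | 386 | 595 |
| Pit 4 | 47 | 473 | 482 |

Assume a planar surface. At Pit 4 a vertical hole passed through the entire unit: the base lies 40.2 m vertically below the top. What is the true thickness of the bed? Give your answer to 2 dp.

37.79 m

Two edge vectors: Pit 2→Pit 3 = (359, 262, 147), Pit 2→Pit 4 = (23, 349, 34).
Normal n = (Pit 2→Pit 3) × (Pit 2→Pit 4) = (-42395, -8825, 119265).
So ∂z/∂x = −n_x/n_z = 0.35547 and ∂z/∂y = −n_y/n_z = 0.07399.
|∇z| = √(a²+b²) = 0.36309, so dip δ = arctan(0.36309) = 19.96°.
True thickness = vertical thickness × cos δ = 40.2 × cos 19.96° = 37.79 m.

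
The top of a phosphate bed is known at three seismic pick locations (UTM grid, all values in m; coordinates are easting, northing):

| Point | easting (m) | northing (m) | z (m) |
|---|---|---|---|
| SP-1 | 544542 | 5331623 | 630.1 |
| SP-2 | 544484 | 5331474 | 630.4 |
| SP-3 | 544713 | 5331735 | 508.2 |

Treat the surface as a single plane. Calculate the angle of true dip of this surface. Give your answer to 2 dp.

45.68°

Two edge vectors: SP-1→SP-2 = (-58, -149, 0.3), SP-1→SP-3 = (171, 112, -121.9).
Normal n = (SP-1→SP-2) × (SP-1→SP-3) = (18129.5, -7018.9, 18983).
So ∂z/∂easting = −n_x/n_z = −0.95504 and ∂z/∂northing = −n_y/n_z = 0.36975.
Gradient magnitude |∇z| = √(a² + b²) = √(0.91210 + 0.13671) = 1.02411.
True dip = arctan(1.02411) = 45.68°, dipping toward ESE (azimuth ≈ 111°).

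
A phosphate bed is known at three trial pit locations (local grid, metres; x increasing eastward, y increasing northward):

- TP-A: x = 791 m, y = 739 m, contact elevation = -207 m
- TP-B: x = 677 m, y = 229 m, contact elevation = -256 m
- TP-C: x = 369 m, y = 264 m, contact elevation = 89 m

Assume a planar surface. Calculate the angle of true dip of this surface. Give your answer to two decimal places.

48.57°

Two edge vectors: TP-A→TP-B = (-114, -510, -49), TP-A→TP-C = (-422, -475, 296).
Normal n = (TP-A→TP-B) × (TP-A→TP-C) = (-174235, 54422, -161070).
So ∂z/∂x = −n_x/n_z = −1.08173 and ∂z/∂y = −n_y/n_z = 0.33788.
Gradient magnitude |∇z| = √(a² + b²) = √(1.17015 + 0.11416) = 1.13327.
True dip = arctan(1.13327) = 48.57°, dipping toward ESE (azimuth ≈ 107°).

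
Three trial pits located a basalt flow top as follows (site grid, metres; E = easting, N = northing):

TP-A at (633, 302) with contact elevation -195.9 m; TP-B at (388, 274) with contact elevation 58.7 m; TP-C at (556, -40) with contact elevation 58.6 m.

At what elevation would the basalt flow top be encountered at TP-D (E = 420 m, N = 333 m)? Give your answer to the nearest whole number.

Let the plane be z = a·E + b·N + c.
TP-B−TP-A: −245a − 28b = 254.6;  TP-C−TP-A: −77a − 342b = 254.5.
Solving gives a = −0.97934, b = −0.52366.
Then c = -195.9 − a·633 − b·302 = 582.17.
At (420, 333): z = −411.3 − 174.4 + 582.17 = -3.5 m.

-4 m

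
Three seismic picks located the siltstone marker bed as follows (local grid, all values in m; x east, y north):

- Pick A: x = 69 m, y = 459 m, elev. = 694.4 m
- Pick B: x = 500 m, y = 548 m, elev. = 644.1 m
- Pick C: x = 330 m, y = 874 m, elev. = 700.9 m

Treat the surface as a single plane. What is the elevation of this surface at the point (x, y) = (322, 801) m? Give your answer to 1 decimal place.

Let the plane be z = a·x + b·y + c.
Pick B−Pick A: 431a + 89b = −50.3;  Pick C−Pick A: 261a + 415b = 6.5.
Solving gives a = −0.13784, b = 0.10235.
Then c = 694.4 − a·69 − b·459 = 656.93.
At (322, 801): z = −44.4 + 82.0 + 656.93 = 694.5 m.

694.5 m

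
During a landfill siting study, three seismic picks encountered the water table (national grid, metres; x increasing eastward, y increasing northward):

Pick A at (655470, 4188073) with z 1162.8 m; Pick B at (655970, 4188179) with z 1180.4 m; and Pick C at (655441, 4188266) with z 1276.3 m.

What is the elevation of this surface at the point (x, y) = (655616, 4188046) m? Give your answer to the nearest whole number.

Two edge vectors: Pick A→Pick B = (500, 106, 17.6), Pick A→Pick C = (-29, 193, 113.5).
Normal n = (Pick A→Pick B) × (Pick A→Pick C) = (8634.2, -57260.4, 99574).
So ∂z/∂x = −n_x/n_z = −0.08671139 and ∂z/∂y = −n_y/n_z = 0.57505373.
Intercept c from Pick A: 1162.8 + 56836.72 − 2408367.00 = −2350367.48.
At (655616, 4188046): z = −56849.4 + 2408351.5 − 2350367.48 = 1134.6 m.

1135 m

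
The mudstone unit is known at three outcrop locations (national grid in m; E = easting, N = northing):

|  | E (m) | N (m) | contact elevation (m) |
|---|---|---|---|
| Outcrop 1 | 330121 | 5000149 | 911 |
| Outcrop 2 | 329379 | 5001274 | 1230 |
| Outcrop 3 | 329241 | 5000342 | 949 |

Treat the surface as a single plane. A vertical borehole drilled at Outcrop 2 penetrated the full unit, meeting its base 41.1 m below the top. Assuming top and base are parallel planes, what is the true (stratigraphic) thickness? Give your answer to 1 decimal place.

39.4 m

Two edge vectors: Outcrop 1→Outcrop 2 = (-742, 1125, 319), Outcrop 1→Outcrop 3 = (-880, 193, 38).
Normal n = (Outcrop 1→Outcrop 2) × (Outcrop 1→Outcrop 3) = (-18817, -252524, 846794).
So ∂z/∂E = −n_x/n_z = 0.02222 and ∂z/∂N = −n_y/n_z = 0.29821.
|∇z| = √(a²+b²) = 0.29904, so dip δ = arctan(0.29904) = 16.65°.
True thickness = vertical thickness × cos δ = 41.1 × cos 16.65° = 39.4 m.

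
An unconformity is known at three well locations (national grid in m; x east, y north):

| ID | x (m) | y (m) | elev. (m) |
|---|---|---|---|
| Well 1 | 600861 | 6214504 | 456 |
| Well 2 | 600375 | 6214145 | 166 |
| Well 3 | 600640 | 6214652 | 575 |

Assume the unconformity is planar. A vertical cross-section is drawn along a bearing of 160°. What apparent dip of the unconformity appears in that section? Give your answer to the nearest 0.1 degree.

37.1°

Two edge vectors: Well 1→Well 2 = (-486, -359, -290), Well 1→Well 3 = (-221, 148, 119).
Normal n = (Well 1→Well 2) × (Well 1→Well 3) = (199, 121924, -151267).
So ∂z/∂x = −n_x/n_z = 0.00132 and ∂z/∂y = −n_y/n_z = 0.80602.
Unit vector along 160° is (sin 160°, cos 160°) = (0.3420, -0.9397).
Slope in that direction = a·(0.3420) + b·(-0.9397) = −0.75696.
Apparent dip = arctan|0.75696| = 37.1° (true dip is 38.9°, so apparent ≤ true as expected).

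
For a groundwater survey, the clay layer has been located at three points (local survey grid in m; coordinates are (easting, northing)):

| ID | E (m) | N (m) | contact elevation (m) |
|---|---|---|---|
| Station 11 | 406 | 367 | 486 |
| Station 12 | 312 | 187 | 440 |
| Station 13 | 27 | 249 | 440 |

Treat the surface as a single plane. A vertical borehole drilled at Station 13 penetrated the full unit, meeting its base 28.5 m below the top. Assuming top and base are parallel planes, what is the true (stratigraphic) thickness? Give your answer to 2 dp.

27.75 m

Two edge vectors: Station 11→Station 12 = (-94, -180, -46), Station 11→Station 13 = (-379, -118, -46).
Normal n = (Station 11→Station 12) × (Station 11→Station 13) = (2852, 13110, -57128).
So ∂z/∂E = −n_x/n_z = 0.04992 and ∂z/∂N = −n_y/n_z = 0.22948.
|∇z| = √(a²+b²) = 0.23485, so dip δ = arctan(0.23485) = 13.22°.
True thickness = vertical thickness × cos δ = 28.5 × cos 13.22° = 27.75 m.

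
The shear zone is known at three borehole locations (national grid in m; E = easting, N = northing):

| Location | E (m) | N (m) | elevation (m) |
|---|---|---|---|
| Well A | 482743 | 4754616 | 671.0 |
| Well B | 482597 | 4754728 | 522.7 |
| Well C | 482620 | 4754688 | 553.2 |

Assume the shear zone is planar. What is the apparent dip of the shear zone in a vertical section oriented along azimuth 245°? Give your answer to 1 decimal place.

29.4°

Two edge vectors: Well A→Well B = (-146, 112, -148.3), Well A→Well C = (-123, 72, -117.8).
Normal n = (Well A→Well B) × (Well A→Well C) = (-2516, 1042.1, 3264).
So ∂z/∂E = −n_x/n_z = 0.77083 and ∂z/∂N = −n_y/n_z = −0.31927.
Unit vector along 245° is (sin 245°, cos 245°) = (-0.9063, -0.4226).
Slope in that direction = a·(-0.9063) + b·(-0.4226) = −0.56368.
Apparent dip = arctan|0.56368| = 29.4° (true dip is 39.8°, so apparent ≤ true as expected).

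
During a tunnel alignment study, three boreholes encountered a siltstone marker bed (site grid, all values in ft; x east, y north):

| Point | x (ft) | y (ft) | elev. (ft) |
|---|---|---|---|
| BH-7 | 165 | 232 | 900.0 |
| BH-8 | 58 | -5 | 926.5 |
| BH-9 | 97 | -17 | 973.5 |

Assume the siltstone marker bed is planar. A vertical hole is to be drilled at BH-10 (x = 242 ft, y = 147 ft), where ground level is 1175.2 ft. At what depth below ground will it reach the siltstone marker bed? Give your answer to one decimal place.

147.1 ft

Two edge vectors: BH-7→BH-8 = (-107, -237, 26.5), BH-7→BH-9 = (-68, -249, 73.5).
Normal n = (BH-7→BH-8) × (BH-7→BH-9) = (-10821, 6062.5, 10527).
So ∂z/∂x = −n_x/n_z = 1.02793 and ∂z/∂y = −n_y/n_z = −0.57590.
Intercept c from BH-7: 900 − 169.61 + 133.61 = 864.00.
At (242, 147): z_contact = 248.76 − 84.66 + 864.00 = 1028.10 ft.
Depth below ground = 1175.2 − 1028.10 = 147.1 ft.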